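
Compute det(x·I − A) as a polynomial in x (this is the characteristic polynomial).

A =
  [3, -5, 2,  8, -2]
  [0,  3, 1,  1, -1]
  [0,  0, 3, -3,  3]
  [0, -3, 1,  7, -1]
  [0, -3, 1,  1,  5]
x^5 - 21*x^4 + 171*x^3 - 675*x^2 + 1296*x - 972

Expanding det(x·I − A) (e.g. by cofactor expansion or by noting that A is similar to its Jordan form J, which has the same characteristic polynomial as A) gives
  χ_A(x) = x^5 - 21*x^4 + 171*x^3 - 675*x^2 + 1296*x - 972
which factors as (x - 6)^2*(x - 3)^3. The eigenvalues (with algebraic multiplicities) are λ = 3 with multiplicity 3, λ = 6 with multiplicity 2.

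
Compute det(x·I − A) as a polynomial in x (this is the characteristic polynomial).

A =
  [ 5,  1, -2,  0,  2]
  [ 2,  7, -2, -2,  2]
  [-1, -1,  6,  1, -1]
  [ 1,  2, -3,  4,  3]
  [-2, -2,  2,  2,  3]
x^5 - 25*x^4 + 250*x^3 - 1250*x^2 + 3125*x - 3125

Expanding det(x·I − A) (e.g. by cofactor expansion or by noting that A is similar to its Jordan form J, which has the same characteristic polynomial as A) gives
  χ_A(x) = x^5 - 25*x^4 + 250*x^3 - 1250*x^2 + 3125*x - 3125
which factors as (x - 5)^5. The eigenvalues (with algebraic multiplicities) are λ = 5 with multiplicity 5.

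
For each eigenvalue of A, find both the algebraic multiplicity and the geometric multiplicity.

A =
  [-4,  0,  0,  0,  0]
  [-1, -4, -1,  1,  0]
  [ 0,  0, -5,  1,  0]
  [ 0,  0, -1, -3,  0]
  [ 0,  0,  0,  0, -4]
λ = -4: alg = 5, geom = 3

Step 1 — factor the characteristic polynomial to read off the algebraic multiplicities:
  χ_A(x) = (x + 4)^5

Step 2 — compute geometric multiplicities via the rank-nullity identity g(λ) = n − rank(A − λI):
  rank(A − (-4)·I) = 2, so dim ker(A − (-4)·I) = n − 2 = 3

Summary:
  λ = -4: algebraic multiplicity = 5, geometric multiplicity = 3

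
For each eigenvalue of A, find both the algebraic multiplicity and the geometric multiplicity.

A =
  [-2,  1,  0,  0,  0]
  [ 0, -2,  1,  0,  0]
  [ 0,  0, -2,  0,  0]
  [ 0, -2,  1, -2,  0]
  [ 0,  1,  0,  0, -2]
λ = -2: alg = 5, geom = 3

Step 1 — factor the characteristic polynomial to read off the algebraic multiplicities:
  χ_A(x) = (x + 2)^5

Step 2 — compute geometric multiplicities via the rank-nullity identity g(λ) = n − rank(A − λI):
  rank(A − (-2)·I) = 2, so dim ker(A − (-2)·I) = n − 2 = 3

Summary:
  λ = -2: algebraic multiplicity = 5, geometric multiplicity = 3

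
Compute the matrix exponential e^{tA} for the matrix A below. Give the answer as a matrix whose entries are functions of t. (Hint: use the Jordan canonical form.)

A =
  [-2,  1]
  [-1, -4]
e^{tA} =
  [t*exp(-3*t) + exp(-3*t), t*exp(-3*t)]
  [-t*exp(-3*t), -t*exp(-3*t) + exp(-3*t)]

Strategy: write A = P · J · P⁻¹ where J is a Jordan canonical form, so e^{tA} = P · e^{tJ} · P⁻¹, and e^{tJ} can be computed block-by-block.

A has Jordan form
J =
  [-3,  1]
  [ 0, -3]
(up to reordering of blocks).

Per-block formulas:
  For a 2×2 Jordan block J_2(-3): exp(t · J_2(-3)) = e^(-3t)·(I + t·N), where N is the 2×2 nilpotent shift.

After assembling e^{tJ} and conjugating by P, we get:

e^{tA} =
  [t*exp(-3*t) + exp(-3*t), t*exp(-3*t)]
  [-t*exp(-3*t), -t*exp(-3*t) + exp(-3*t)]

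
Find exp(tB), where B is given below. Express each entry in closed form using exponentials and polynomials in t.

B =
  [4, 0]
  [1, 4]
e^{tB} =
  [exp(4*t), 0]
  [t*exp(4*t), exp(4*t)]

Strategy: write B = P · J · P⁻¹ where J is a Jordan canonical form, so e^{tB} = P · e^{tJ} · P⁻¹, and e^{tJ} can be computed block-by-block.

B has Jordan form
J =
  [4, 1]
  [0, 4]
(up to reordering of blocks).

Per-block formulas:
  For a 2×2 Jordan block J_2(4): exp(t · J_2(4)) = e^(4t)·(I + t·N), where N is the 2×2 nilpotent shift.

After assembling e^{tJ} and conjugating by P, we get:

e^{tB} =
  [exp(4*t), 0]
  [t*exp(4*t), exp(4*t)]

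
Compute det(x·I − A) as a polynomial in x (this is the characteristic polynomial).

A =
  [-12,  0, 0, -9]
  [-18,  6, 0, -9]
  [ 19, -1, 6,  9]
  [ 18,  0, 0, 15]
x^4 - 15*x^3 + 54*x^2 + 108*x - 648

Expanding det(x·I − A) (e.g. by cofactor expansion or by noting that A is similar to its Jordan form J, which has the same characteristic polynomial as A) gives
  χ_A(x) = x^4 - 15*x^3 + 54*x^2 + 108*x - 648
which factors as (x - 6)^3*(x + 3). The eigenvalues (with algebraic multiplicities) are λ = -3 with multiplicity 1, λ = 6 with multiplicity 3.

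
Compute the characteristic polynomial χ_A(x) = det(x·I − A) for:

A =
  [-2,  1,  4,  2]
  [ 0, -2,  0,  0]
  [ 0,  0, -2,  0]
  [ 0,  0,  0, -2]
x^4 + 8*x^3 + 24*x^2 + 32*x + 16

Expanding det(x·I − A) (e.g. by cofactor expansion or by noting that A is similar to its Jordan form J, which has the same characteristic polynomial as A) gives
  χ_A(x) = x^4 + 8*x^3 + 24*x^2 + 32*x + 16
which factors as (x + 2)^4. The eigenvalues (with algebraic multiplicities) are λ = -2 with multiplicity 4.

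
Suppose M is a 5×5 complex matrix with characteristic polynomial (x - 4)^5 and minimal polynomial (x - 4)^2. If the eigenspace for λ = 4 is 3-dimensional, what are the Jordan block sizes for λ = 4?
Block sizes for λ = 4: [2, 2, 1]

Step 1 — from the characteristic polynomial, algebraic multiplicity of λ = 4 is 5. From dim ker(M − (4)·I) = 3, there are exactly 3 Jordan blocks for λ = 4.
Step 2 — from the minimal polynomial, the factor (x − 4)^2 tells us the largest block for λ = 4 has size 2.
Step 3 — with total size 5, 3 blocks, and largest block 2, the block sizes (in nonincreasing order) are [2, 2, 1].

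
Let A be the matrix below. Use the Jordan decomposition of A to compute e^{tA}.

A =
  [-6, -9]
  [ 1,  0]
e^{tA} =
  [-3*t*exp(-3*t) + exp(-3*t), -9*t*exp(-3*t)]
  [t*exp(-3*t), 3*t*exp(-3*t) + exp(-3*t)]

Strategy: write A = P · J · P⁻¹ where J is a Jordan canonical form, so e^{tA} = P · e^{tJ} · P⁻¹, and e^{tJ} can be computed block-by-block.

A has Jordan form
J =
  [-3,  1]
  [ 0, -3]
(up to reordering of blocks).

Per-block formulas:
  For a 2×2 Jordan block J_2(-3): exp(t · J_2(-3)) = e^(-3t)·(I + t·N), where N is the 2×2 nilpotent shift.

After assembling e^{tJ} and conjugating by P, we get:

e^{tA} =
  [-3*t*exp(-3*t) + exp(-3*t), -9*t*exp(-3*t)]
  [t*exp(-3*t), 3*t*exp(-3*t) + exp(-3*t)]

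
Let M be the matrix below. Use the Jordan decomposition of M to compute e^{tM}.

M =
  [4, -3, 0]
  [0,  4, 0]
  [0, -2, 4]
e^{tM} =
  [exp(4*t), -3*t*exp(4*t), 0]
  [0, exp(4*t), 0]
  [0, -2*t*exp(4*t), exp(4*t)]

Strategy: write M = P · J · P⁻¹ where J is a Jordan canonical form, so e^{tM} = P · e^{tJ} · P⁻¹, and e^{tJ} can be computed block-by-block.

M has Jordan form
J =
  [4, 1, 0]
  [0, 4, 0]
  [0, 0, 4]
(up to reordering of blocks).

Per-block formulas:
  For a 2×2 Jordan block J_2(4): exp(t · J_2(4)) = e^(4t)·(I + t·N), where N is the 2×2 nilpotent shift.
  For a 1×1 block at λ = 4: exp(t · [4]) = [e^(4t)].

After assembling e^{tJ} and conjugating by P, we get:

e^{tM} =
  [exp(4*t), -3*t*exp(4*t), 0]
  [0, exp(4*t), 0]
  [0, -2*t*exp(4*t), exp(4*t)]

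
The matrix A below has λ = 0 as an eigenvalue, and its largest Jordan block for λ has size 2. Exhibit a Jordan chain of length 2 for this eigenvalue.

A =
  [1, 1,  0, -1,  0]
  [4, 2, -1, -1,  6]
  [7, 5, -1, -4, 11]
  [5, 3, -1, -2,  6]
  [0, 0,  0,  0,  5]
A Jordan chain for λ = 0 of length 2:
v_1 = (1, 4, 7, 5, 0)ᵀ
v_2 = (1, 0, 0, 0, 0)ᵀ

Let N = A − (0)·I. We want v_2 with N^2 v_2 = 0 but N^1 v_2 ≠ 0; then v_{j-1} := N · v_j for j = 2, …, 2.

Pick v_2 = (1, 0, 0, 0, 0)ᵀ.
Then v_1 = N · v_2 = (1, 4, 7, 5, 0)ᵀ.

Sanity check: (A − (0)·I) v_1 = (0, 0, 0, 0, 0)ᵀ = 0. ✓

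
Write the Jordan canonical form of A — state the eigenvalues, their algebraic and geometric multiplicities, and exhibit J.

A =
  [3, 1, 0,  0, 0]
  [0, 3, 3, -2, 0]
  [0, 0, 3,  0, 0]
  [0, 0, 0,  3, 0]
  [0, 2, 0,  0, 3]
J_3(3) ⊕ J_1(3) ⊕ J_1(3)

The characteristic polynomial is
  det(x·I − A) = x^5 - 15*x^4 + 90*x^3 - 270*x^2 + 405*x - 243 = (x - 3)^5

Eigenvalues and multiplicities (the geometric multiplicity of λ is n − rank(A − λI), which equals the number of Jordan blocks for λ):
  λ = 3: algebraic multiplicity = 5, geometric multiplicity = 3

Determining the block sizes for each eigenvalue:
  λ = 3: with am = 5 and gm = 3, the partition is not yet determined (e.g. several partitions of 5 into 3 parts exist). Let N = A − (3)·I. Computing rank(N^1) = 2, rank(N^2) = 1, rank(N^3) = 0; the number of blocks of size ≥ j is rank(N^{j−1}) − rank(N^j), giving [3, 1, 1]. So we have 1 block(s) of size 3, 2 block(s) of size 1 → block sizes [3, 1, 1]

Assembling the blocks gives a Jordan form
J =
  [3, 1, 0, 0, 0]
  [0, 3, 1, 0, 0]
  [0, 0, 3, 0, 0]
  [0, 0, 0, 3, 0]
  [0, 0, 0, 0, 3]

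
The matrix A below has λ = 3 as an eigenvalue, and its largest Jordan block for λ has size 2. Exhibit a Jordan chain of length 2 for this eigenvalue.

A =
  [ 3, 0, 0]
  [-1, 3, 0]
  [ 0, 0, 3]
A Jordan chain for λ = 3 of length 2:
v_1 = (0, -1, 0)ᵀ
v_2 = (1, 0, 0)ᵀ

Let N = A − (3)·I. We want v_2 with N^2 v_2 = 0 but N^1 v_2 ≠ 0; then v_{j-1} := N · v_j for j = 2, …, 2.

Pick v_2 = (1, 0, 0)ᵀ.
Then v_1 = N · v_2 = (0, -1, 0)ᵀ.

Sanity check: (A − (3)·I) v_1 = (0, 0, 0)ᵀ = 0. ✓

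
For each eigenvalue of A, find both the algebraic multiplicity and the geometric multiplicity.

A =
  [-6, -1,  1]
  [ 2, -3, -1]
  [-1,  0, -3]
λ = -4: alg = 3, geom = 1

Step 1 — factor the characteristic polynomial to read off the algebraic multiplicities:
  χ_A(x) = (x + 4)^3

Step 2 — compute geometric multiplicities via the rank-nullity identity g(λ) = n − rank(A − λI):
  rank(A − (-4)·I) = 2, so dim ker(A − (-4)·I) = n − 2 = 1

Summary:
  λ = -4: algebraic multiplicity = 3, geometric multiplicity = 1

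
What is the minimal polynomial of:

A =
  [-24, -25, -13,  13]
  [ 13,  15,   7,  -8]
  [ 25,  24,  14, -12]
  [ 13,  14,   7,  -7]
x^4 + 2*x^3 - 12*x^2 + 14*x - 5

The characteristic polynomial is χ_A(x) = (x - 1)^3*(x + 5), so the eigenvalues are known. The minimal polynomial is
  m_A(x) = Π_λ (x − λ)^{k_λ}
where k_λ is the size of the *largest* Jordan block for λ (equivalently, the smallest k with (A − λI)^k v = 0 for every generalised eigenvector v of λ).

  λ = -5: largest Jordan block has size 1, contributing (x + 5)
  λ = 1: largest Jordan block has size 3, contributing (x − 1)^3

So m_A(x) = (x - 1)^3*(x + 5) = x^4 + 2*x^3 - 12*x^2 + 14*x - 5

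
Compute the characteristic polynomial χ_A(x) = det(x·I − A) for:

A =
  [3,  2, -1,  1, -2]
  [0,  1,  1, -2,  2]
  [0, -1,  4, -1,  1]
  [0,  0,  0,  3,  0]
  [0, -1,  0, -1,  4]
x^5 - 15*x^4 + 90*x^3 - 270*x^2 + 405*x - 243

Expanding det(x·I − A) (e.g. by cofactor expansion or by noting that A is similar to its Jordan form J, which has the same characteristic polynomial as A) gives
  χ_A(x) = x^5 - 15*x^4 + 90*x^3 - 270*x^2 + 405*x - 243
which factors as (x - 3)^5. The eigenvalues (with algebraic multiplicities) are λ = 3 with multiplicity 5.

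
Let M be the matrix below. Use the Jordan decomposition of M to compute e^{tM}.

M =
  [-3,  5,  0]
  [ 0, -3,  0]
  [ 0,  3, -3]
e^{tM} =
  [exp(-3*t), 5*t*exp(-3*t), 0]
  [0, exp(-3*t), 0]
  [0, 3*t*exp(-3*t), exp(-3*t)]

Strategy: write M = P · J · P⁻¹ where J is a Jordan canonical form, so e^{tM} = P · e^{tJ} · P⁻¹, and e^{tJ} can be computed block-by-block.

M has Jordan form
J =
  [-3,  1,  0]
  [ 0, -3,  0]
  [ 0,  0, -3]
(up to reordering of blocks).

Per-block formulas:
  For a 2×2 Jordan block J_2(-3): exp(t · J_2(-3)) = e^(-3t)·(I + t·N), where N is the 2×2 nilpotent shift.
  For a 1×1 block at λ = -3: exp(t · [-3]) = [e^(-3t)].

After assembling e^{tJ} and conjugating by P, we get:

e^{tM} =
  [exp(-3*t), 5*t*exp(-3*t), 0]
  [0, exp(-3*t), 0]
  [0, 3*t*exp(-3*t), exp(-3*t)]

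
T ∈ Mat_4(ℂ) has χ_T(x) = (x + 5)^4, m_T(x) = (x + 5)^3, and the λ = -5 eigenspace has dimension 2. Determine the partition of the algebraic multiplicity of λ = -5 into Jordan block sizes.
Block sizes for λ = -5: [3, 1]

Step 1 — from the characteristic polynomial, algebraic multiplicity of λ = -5 is 4. From dim ker(T − (-5)·I) = 2, there are exactly 2 Jordan blocks for λ = -5.
Step 2 — from the minimal polynomial, the factor (x + 5)^3 tells us the largest block for λ = -5 has size 3.
Step 3 — with total size 4, 2 blocks, and largest block 3, the block sizes (in nonincreasing order) are [3, 1].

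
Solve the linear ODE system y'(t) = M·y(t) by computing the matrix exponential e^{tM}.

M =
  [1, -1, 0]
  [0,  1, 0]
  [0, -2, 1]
e^{tM} =
  [exp(t), -t*exp(t), 0]
  [0, exp(t), 0]
  [0, -2*t*exp(t), exp(t)]

Strategy: write M = P · J · P⁻¹ where J is a Jordan canonical form, so e^{tM} = P · e^{tJ} · P⁻¹, and e^{tJ} can be computed block-by-block.

M has Jordan form
J =
  [1, 1, 0]
  [0, 1, 0]
  [0, 0, 1]
(up to reordering of blocks).

Per-block formulas:
  For a 2×2 Jordan block J_2(1): exp(t · J_2(1)) = e^(1t)·(I + t·N), where N is the 2×2 nilpotent shift.
  For a 1×1 block at λ = 1: exp(t · [1]) = [e^(1t)].

After assembling e^{tJ} and conjugating by P, we get:

e^{tM} =
  [exp(t), -t*exp(t), 0]
  [0, exp(t), 0]
  [0, -2*t*exp(t), exp(t)]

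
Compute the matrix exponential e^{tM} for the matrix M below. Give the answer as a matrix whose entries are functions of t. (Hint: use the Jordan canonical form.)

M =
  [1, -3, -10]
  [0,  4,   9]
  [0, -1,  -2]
e^{tM} =
  [exp(t), t^2*exp(t)/2 - 3*t*exp(t), 3*t^2*exp(t)/2 - 10*t*exp(t)]
  [0, 3*t*exp(t) + exp(t), 9*t*exp(t)]
  [0, -t*exp(t), -3*t*exp(t) + exp(t)]

Strategy: write M = P · J · P⁻¹ where J is a Jordan canonical form, so e^{tM} = P · e^{tJ} · P⁻¹, and e^{tJ} can be computed block-by-block.

M has Jordan form
J =
  [1, 1, 0]
  [0, 1, 1]
  [0, 0, 1]
(up to reordering of blocks).

Per-block formulas:
  For a 3×3 Jordan block J_3(1): exp(t · J_3(1)) = e^(1t)·(I + t·N + (t^2/2)·N^2), where N is the 3×3 nilpotent shift.

After assembling e^{tJ} and conjugating by P, we get:

e^{tM} =
  [exp(t), t^2*exp(t)/2 - 3*t*exp(t), 3*t^2*exp(t)/2 - 10*t*exp(t)]
  [0, 3*t*exp(t) + exp(t), 9*t*exp(t)]
  [0, -t*exp(t), -3*t*exp(t) + exp(t)]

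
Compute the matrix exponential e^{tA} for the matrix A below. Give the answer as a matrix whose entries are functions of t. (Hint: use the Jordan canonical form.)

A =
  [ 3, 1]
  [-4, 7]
e^{tA} =
  [-2*t*exp(5*t) + exp(5*t), t*exp(5*t)]
  [-4*t*exp(5*t), 2*t*exp(5*t) + exp(5*t)]

Strategy: write A = P · J · P⁻¹ where J is a Jordan canonical form, so e^{tA} = P · e^{tJ} · P⁻¹, and e^{tJ} can be computed block-by-block.

A has Jordan form
J =
  [5, 1]
  [0, 5]
(up to reordering of blocks).

Per-block formulas:
  For a 2×2 Jordan block J_2(5): exp(t · J_2(5)) = e^(5t)·(I + t·N), where N is the 2×2 nilpotent shift.

After assembling e^{tJ} and conjugating by P, we get:

e^{tA} =
  [-2*t*exp(5*t) + exp(5*t), t*exp(5*t)]
  [-4*t*exp(5*t), 2*t*exp(5*t) + exp(5*t)]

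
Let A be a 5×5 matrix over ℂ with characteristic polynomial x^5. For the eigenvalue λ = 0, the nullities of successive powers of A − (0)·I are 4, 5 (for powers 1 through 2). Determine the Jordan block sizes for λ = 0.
Block sizes for λ = 0: [2, 1, 1, 1]

From the dimensions of kernels of powers, the number of Jordan blocks of size at least j is d_j − d_{j−1} where d_j = dim ker(N^j) (with d_0 = 0). Computing the differences gives [4, 1].
The number of blocks of size exactly k is (#blocks of size ≥ k) − (#blocks of size ≥ k + 1), so the partition is: 3 block(s) of size 1, 1 block(s) of size 2.
In nonincreasing order the block sizes are [2, 1, 1, 1].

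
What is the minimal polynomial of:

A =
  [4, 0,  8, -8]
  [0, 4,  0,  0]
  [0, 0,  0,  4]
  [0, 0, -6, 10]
x^2 - 10*x + 24

The characteristic polynomial is χ_A(x) = (x - 6)*(x - 4)^3, so the eigenvalues are known. The minimal polynomial is
  m_A(x) = Π_λ (x − λ)^{k_λ}
where k_λ is the size of the *largest* Jordan block for λ (equivalently, the smallest k with (A − λI)^k v = 0 for every generalised eigenvector v of λ).

  λ = 4: largest Jordan block has size 1, contributing (x − 4)
  λ = 6: largest Jordan block has size 1, contributing (x − 6)

So m_A(x) = (x - 6)*(x - 4) = x^2 - 10*x + 24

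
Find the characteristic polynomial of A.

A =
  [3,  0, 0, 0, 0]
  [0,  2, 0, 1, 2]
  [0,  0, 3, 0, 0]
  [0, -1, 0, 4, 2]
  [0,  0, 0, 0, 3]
x^5 - 15*x^4 + 90*x^3 - 270*x^2 + 405*x - 243

Expanding det(x·I − A) (e.g. by cofactor expansion or by noting that A is similar to its Jordan form J, which has the same characteristic polynomial as A) gives
  χ_A(x) = x^5 - 15*x^4 + 90*x^3 - 270*x^2 + 405*x - 243
which factors as (x - 3)^5. The eigenvalues (with algebraic multiplicities) are λ = 3 with multiplicity 5.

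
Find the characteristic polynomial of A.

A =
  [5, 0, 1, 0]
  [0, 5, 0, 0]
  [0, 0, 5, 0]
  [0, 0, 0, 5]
x^4 - 20*x^3 + 150*x^2 - 500*x + 625

Expanding det(x·I − A) (e.g. by cofactor expansion or by noting that A is similar to its Jordan form J, which has the same characteristic polynomial as A) gives
  χ_A(x) = x^4 - 20*x^3 + 150*x^2 - 500*x + 625
which factors as (x - 5)^4. The eigenvalues (with algebraic multiplicities) are λ = 5 with multiplicity 4.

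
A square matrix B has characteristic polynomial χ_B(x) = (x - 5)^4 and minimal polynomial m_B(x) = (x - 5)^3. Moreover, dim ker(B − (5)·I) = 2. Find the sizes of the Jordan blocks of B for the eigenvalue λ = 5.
Block sizes for λ = 5: [3, 1]

Step 1 — from the characteristic polynomial, algebraic multiplicity of λ = 5 is 4. From dim ker(B − (5)·I) = 2, there are exactly 2 Jordan blocks for λ = 5.
Step 2 — from the minimal polynomial, the factor (x − 5)^3 tells us the largest block for λ = 5 has size 3.
Step 3 — with total size 4, 2 blocks, and largest block 3, the block sizes (in nonincreasing order) are [3, 1].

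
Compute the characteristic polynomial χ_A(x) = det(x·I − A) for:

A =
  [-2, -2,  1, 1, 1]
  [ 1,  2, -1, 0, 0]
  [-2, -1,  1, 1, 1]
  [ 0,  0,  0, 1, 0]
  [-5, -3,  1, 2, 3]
x^5 - 5*x^4 + 10*x^3 - 10*x^2 + 5*x - 1

Expanding det(x·I − A) (e.g. by cofactor expansion or by noting that A is similar to its Jordan form J, which has the same characteristic polynomial as A) gives
  χ_A(x) = x^5 - 5*x^4 + 10*x^3 - 10*x^2 + 5*x - 1
which factors as (x - 1)^5. The eigenvalues (with algebraic multiplicities) are λ = 1 with multiplicity 5.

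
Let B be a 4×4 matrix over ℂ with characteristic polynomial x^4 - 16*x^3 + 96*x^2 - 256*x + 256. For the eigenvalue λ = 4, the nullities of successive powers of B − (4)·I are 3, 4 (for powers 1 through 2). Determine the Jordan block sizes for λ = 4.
Block sizes for λ = 4: [2, 1, 1]

From the dimensions of kernels of powers, the number of Jordan blocks of size at least j is d_j − d_{j−1} where d_j = dim ker(N^j) (with d_0 = 0). Computing the differences gives [3, 1].
The number of blocks of size exactly k is (#blocks of size ≥ k) − (#blocks of size ≥ k + 1), so the partition is: 2 block(s) of size 1, 1 block(s) of size 2.
In nonincreasing order the block sizes are [2, 1, 1].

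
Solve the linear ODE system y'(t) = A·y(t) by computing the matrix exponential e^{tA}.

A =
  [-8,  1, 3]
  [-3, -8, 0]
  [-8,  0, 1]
e^{tA} =
  [-9*t^2*exp(-5*t) - 3*t*exp(-5*t) + exp(-5*t), -3*t^2*exp(-5*t) + t*exp(-5*t), 9*t^2*exp(-5*t)/2 + 3*t*exp(-5*t)]
  [9*t^2*exp(-5*t) - 3*t*exp(-5*t), 3*t^2*exp(-5*t) - 3*t*exp(-5*t) + exp(-5*t), -9*t^2*exp(-5*t)/2]
  [-12*t^2*exp(-5*t) - 8*t*exp(-5*t), -4*t^2*exp(-5*t), 6*t^2*exp(-5*t) + 6*t*exp(-5*t) + exp(-5*t)]

Strategy: write A = P · J · P⁻¹ where J is a Jordan canonical form, so e^{tA} = P · e^{tJ} · P⁻¹, and e^{tJ} can be computed block-by-block.

A has Jordan form
J =
  [-5,  1,  0]
  [ 0, -5,  1]
  [ 0,  0, -5]
(up to reordering of blocks).

Per-block formulas:
  For a 3×3 Jordan block J_3(-5): exp(t · J_3(-5)) = e^(-5t)·(I + t·N + (t^2/2)·N^2), where N is the 3×3 nilpotent shift.

After assembling e^{tJ} and conjugating by P, we get:

e^{tA} =
  [-9*t^2*exp(-5*t) - 3*t*exp(-5*t) + exp(-5*t), -3*t^2*exp(-5*t) + t*exp(-5*t), 9*t^2*exp(-5*t)/2 + 3*t*exp(-5*t)]
  [9*t^2*exp(-5*t) - 3*t*exp(-5*t), 3*t^2*exp(-5*t) - 3*t*exp(-5*t) + exp(-5*t), -9*t^2*exp(-5*t)/2]
  [-12*t^2*exp(-5*t) - 8*t*exp(-5*t), -4*t^2*exp(-5*t), 6*t^2*exp(-5*t) + 6*t*exp(-5*t) + exp(-5*t)]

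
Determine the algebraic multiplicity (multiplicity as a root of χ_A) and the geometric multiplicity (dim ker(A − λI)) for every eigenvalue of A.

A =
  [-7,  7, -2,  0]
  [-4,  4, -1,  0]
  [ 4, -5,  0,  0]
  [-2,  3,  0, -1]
λ = -1: alg = 4, geom = 2

Step 1 — factor the characteristic polynomial to read off the algebraic multiplicities:
  χ_A(x) = (x + 1)^4

Step 2 — compute geometric multiplicities via the rank-nullity identity g(λ) = n − rank(A − λI):
  rank(A − (-1)·I) = 2, so dim ker(A − (-1)·I) = n − 2 = 2

Summary:
  λ = -1: algebraic multiplicity = 4, geometric multiplicity = 2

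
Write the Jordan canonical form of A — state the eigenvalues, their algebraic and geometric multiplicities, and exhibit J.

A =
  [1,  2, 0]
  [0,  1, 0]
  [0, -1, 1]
J_2(1) ⊕ J_1(1)

The characteristic polynomial is
  det(x·I − A) = x^3 - 3*x^2 + 3*x - 1 = (x - 1)^3

Eigenvalues and multiplicities (the geometric multiplicity of λ is n − rank(A − λI), which equals the number of Jordan blocks for λ):
  λ = 1: algebraic multiplicity = 3, geometric multiplicity = 2

Determining the block sizes for each eigenvalue:
  λ = 1: 2 blocks summing to 3 forces exactly one block of size 2 and the rest size 1 → block sizes [2, 1]

Assembling the blocks gives a Jordan form
J =
  [1, 1, 0]
  [0, 1, 0]
  [0, 0, 1]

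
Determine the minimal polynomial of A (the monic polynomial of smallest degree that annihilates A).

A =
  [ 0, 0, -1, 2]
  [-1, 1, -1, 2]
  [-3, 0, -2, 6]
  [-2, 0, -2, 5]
x^2 - 2*x + 1

The characteristic polynomial is χ_A(x) = (x - 1)^4, so the eigenvalues are known. The minimal polynomial is
  m_A(x) = Π_λ (x − λ)^{k_λ}
where k_λ is the size of the *largest* Jordan block for λ (equivalently, the smallest k with (A − λI)^k v = 0 for every generalised eigenvector v of λ).

  λ = 1: largest Jordan block has size 2, contributing (x − 1)^2

So m_A(x) = (x - 1)^2 = x^2 - 2*x + 1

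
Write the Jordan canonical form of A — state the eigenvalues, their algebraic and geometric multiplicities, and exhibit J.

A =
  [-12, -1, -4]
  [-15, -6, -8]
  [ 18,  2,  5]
J_2(-5) ⊕ J_1(-3)

The characteristic polynomial is
  det(x·I − A) = x^3 + 13*x^2 + 55*x + 75 = (x + 3)*(x + 5)^2

Eigenvalues and multiplicities (the geometric multiplicity of λ is n − rank(A − λI), which equals the number of Jordan blocks for λ):
  λ = -5: algebraic multiplicity = 2, geometric multiplicity = 1
  λ = -3: algebraic multiplicity = 1, geometric multiplicity = 1

Determining the block sizes for each eigenvalue:
  λ = -5: one block (gm = 1), so the single block has size am = 2 → block sizes [2]
  λ = -3: one block (gm = 1), so the single block has size am = 1 → block sizes [1]

Assembling the blocks gives a Jordan form
J =
  [-5,  1,  0]
  [ 0, -5,  0]
  [ 0,  0, -3]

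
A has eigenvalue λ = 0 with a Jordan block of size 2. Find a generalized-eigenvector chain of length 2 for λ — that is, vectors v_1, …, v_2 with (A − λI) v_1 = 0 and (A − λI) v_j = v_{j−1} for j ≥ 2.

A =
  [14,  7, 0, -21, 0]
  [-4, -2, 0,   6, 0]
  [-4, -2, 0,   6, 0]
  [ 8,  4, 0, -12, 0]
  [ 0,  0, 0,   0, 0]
A Jordan chain for λ = 0 of length 2:
v_1 = (14, -4, -4, 8, 0)ᵀ
v_2 = (1, 0, 0, 0, 0)ᵀ

Let N = A − (0)·I. We want v_2 with N^2 v_2 = 0 but N^1 v_2 ≠ 0; then v_{j-1} := N · v_j for j = 2, …, 2.

Pick v_2 = (1, 0, 0, 0, 0)ᵀ.
Then v_1 = N · v_2 = (14, -4, -4, 8, 0)ᵀ.

Sanity check: (A − (0)·I) v_1 = (0, 0, 0, 0, 0)ᵀ = 0. ✓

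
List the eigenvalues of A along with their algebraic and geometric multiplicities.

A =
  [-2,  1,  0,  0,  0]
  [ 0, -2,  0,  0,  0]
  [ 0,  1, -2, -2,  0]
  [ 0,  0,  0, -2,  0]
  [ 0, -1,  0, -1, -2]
λ = -2: alg = 5, geom = 3

Step 1 — factor the characteristic polynomial to read off the algebraic multiplicities:
  χ_A(x) = (x + 2)^5

Step 2 — compute geometric multiplicities via the rank-nullity identity g(λ) = n − rank(A − λI):
  rank(A − (-2)·I) = 2, so dim ker(A − (-2)·I) = n − 2 = 3

Summary:
  λ = -2: algebraic multiplicity = 5, geometric multiplicity = 3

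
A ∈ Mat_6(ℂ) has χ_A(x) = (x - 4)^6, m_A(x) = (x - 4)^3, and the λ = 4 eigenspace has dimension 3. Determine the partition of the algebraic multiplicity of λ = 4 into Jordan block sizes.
Block sizes for λ = 4: [3, 2, 1]

Step 1 — from the characteristic polynomial, algebraic multiplicity of λ = 4 is 6. From dim ker(A − (4)·I) = 3, there are exactly 3 Jordan blocks for λ = 4.
Step 2 — from the minimal polynomial, the factor (x − 4)^3 tells us the largest block for λ = 4 has size 3.
Step 3 — with total size 6, 3 blocks, and largest block 3, the block sizes (in nonincreasing order) are [3, 2, 1].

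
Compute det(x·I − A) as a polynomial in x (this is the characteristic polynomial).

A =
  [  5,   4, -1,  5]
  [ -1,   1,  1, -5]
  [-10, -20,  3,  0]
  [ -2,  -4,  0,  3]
x^4 - 12*x^3 + 54*x^2 - 108*x + 81

Expanding det(x·I − A) (e.g. by cofactor expansion or by noting that A is similar to its Jordan form J, which has the same characteristic polynomial as A) gives
  χ_A(x) = x^4 - 12*x^3 + 54*x^2 - 108*x + 81
which factors as (x - 3)^4. The eigenvalues (with algebraic multiplicities) are λ = 3 with multiplicity 4.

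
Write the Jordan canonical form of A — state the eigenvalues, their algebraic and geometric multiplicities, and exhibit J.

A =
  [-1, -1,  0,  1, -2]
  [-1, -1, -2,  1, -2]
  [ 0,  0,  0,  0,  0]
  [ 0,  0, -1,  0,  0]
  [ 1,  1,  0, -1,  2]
J_3(0) ⊕ J_1(0) ⊕ J_1(0)

The characteristic polynomial is
  det(x·I − A) = x^5

Eigenvalues and multiplicities (the geometric multiplicity of λ is n − rank(A − λI), which equals the number of Jordan blocks for λ):
  λ = 0: algebraic multiplicity = 5, geometric multiplicity = 3

Determining the block sizes for each eigenvalue:
  λ = 0: with am = 5 and gm = 3, the partition is not yet determined (e.g. several partitions of 5 into 3 parts exist). Let N = A − (0)·I. Computing rank(N^1) = 2, rank(N^2) = 1, rank(N^3) = 0; the number of blocks of size ≥ j is rank(N^{j−1}) − rank(N^j), giving [3, 1, 1]. So we have 1 block(s) of size 3, 2 block(s) of size 1 → block sizes [3, 1, 1]

Assembling the blocks gives a Jordan form
J =
  [0, 1, 0, 0, 0]
  [0, 0, 1, 0, 0]
  [0, 0, 0, 0, 0]
  [0, 0, 0, 0, 0]
  [0, 0, 0, 0, 0]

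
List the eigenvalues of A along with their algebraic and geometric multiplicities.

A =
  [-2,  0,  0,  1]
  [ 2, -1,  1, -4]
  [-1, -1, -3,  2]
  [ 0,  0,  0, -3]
λ = -3: alg = 1, geom = 1; λ = -2: alg = 3, geom = 1

Step 1 — factor the characteristic polynomial to read off the algebraic multiplicities:
  χ_A(x) = (x + 2)^3*(x + 3)

Step 2 — compute geometric multiplicities via the rank-nullity identity g(λ) = n − rank(A − λI):
  rank(A − (-3)·I) = 3, so dim ker(A − (-3)·I) = n − 3 = 1
  rank(A − (-2)·I) = 3, so dim ker(A − (-2)·I) = n − 3 = 1

Summary:
  λ = -3: algebraic multiplicity = 1, geometric multiplicity = 1
  λ = -2: algebraic multiplicity = 3, geometric multiplicity = 1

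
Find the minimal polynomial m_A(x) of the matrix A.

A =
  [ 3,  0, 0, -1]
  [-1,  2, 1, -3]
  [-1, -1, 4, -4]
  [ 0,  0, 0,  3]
x^2 - 6*x + 9

The characteristic polynomial is χ_A(x) = (x - 3)^4, so the eigenvalues are known. The minimal polynomial is
  m_A(x) = Π_λ (x − λ)^{k_λ}
where k_λ is the size of the *largest* Jordan block for λ (equivalently, the smallest k with (A − λI)^k v = 0 for every generalised eigenvector v of λ).

  λ = 3: largest Jordan block has size 2, contributing (x − 3)^2

So m_A(x) = (x - 3)^2 = x^2 - 6*x + 9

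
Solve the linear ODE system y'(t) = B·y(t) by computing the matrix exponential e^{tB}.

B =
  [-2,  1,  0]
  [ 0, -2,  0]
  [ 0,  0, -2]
e^{tB} =
  [exp(-2*t), t*exp(-2*t), 0]
  [0, exp(-2*t), 0]
  [0, 0, exp(-2*t)]

Strategy: write B = P · J · P⁻¹ where J is a Jordan canonical form, so e^{tB} = P · e^{tJ} · P⁻¹, and e^{tJ} can be computed block-by-block.

B has Jordan form
J =
  [-2,  1,  0]
  [ 0, -2,  0]
  [ 0,  0, -2]
(up to reordering of blocks).

Per-block formulas:
  For a 2×2 Jordan block J_2(-2): exp(t · J_2(-2)) = e^(-2t)·(I + t·N), where N is the 2×2 nilpotent shift.
  For a 1×1 block at λ = -2: exp(t · [-2]) = [e^(-2t)].

After assembling e^{tJ} and conjugating by P, we get:

e^{tB} =
  [exp(-2*t), t*exp(-2*t), 0]
  [0, exp(-2*t), 0]
  [0, 0, exp(-2*t)]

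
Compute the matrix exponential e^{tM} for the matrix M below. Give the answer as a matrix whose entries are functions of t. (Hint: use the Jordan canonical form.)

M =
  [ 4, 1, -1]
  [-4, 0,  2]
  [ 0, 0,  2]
e^{tM} =
  [2*t*exp(2*t) + exp(2*t), t*exp(2*t), -t*exp(2*t)]
  [-4*t*exp(2*t), -2*t*exp(2*t) + exp(2*t), 2*t*exp(2*t)]
  [0, 0, exp(2*t)]

Strategy: write M = P · J · P⁻¹ where J is a Jordan canonical form, so e^{tM} = P · e^{tJ} · P⁻¹, and e^{tJ} can be computed block-by-block.

M has Jordan form
J =
  [2, 1, 0]
  [0, 2, 0]
  [0, 0, 2]
(up to reordering of blocks).

Per-block formulas:
  For a 2×2 Jordan block J_2(2): exp(t · J_2(2)) = e^(2t)·(I + t·N), where N is the 2×2 nilpotent shift.
  For a 1×1 block at λ = 2: exp(t · [2]) = [e^(2t)].

After assembling e^{tJ} and conjugating by P, we get:

e^{tM} =
  [2*t*exp(2*t) + exp(2*t), t*exp(2*t), -t*exp(2*t)]
  [-4*t*exp(2*t), -2*t*exp(2*t) + exp(2*t), 2*t*exp(2*t)]
  [0, 0, exp(2*t)]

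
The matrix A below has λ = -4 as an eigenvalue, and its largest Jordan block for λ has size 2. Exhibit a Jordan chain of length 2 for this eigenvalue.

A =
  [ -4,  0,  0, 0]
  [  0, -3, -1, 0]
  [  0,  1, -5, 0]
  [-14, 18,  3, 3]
A Jordan chain for λ = -4 of length 2:
v_1 = (0, 2, 2, -6)ᵀ
v_2 = (3, 2, 0, 0)ᵀ

Let N = A − (-4)·I. We want v_2 with N^2 v_2 = 0 but N^1 v_2 ≠ 0; then v_{j-1} := N · v_j for j = 2, …, 2.

Pick v_2 = (3, 2, 0, 0)ᵀ.
Then v_1 = N · v_2 = (0, 2, 2, -6)ᵀ.

Sanity check: (A − (-4)·I) v_1 = (0, 0, 0, 0)ᵀ = 0. ✓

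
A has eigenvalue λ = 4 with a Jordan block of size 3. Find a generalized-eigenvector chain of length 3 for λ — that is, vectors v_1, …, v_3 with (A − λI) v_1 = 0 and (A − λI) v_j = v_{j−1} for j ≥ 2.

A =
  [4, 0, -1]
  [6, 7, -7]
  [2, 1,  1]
A Jordan chain for λ = 4 of length 3:
v_1 = (-2, 4, 0)ᵀ
v_2 = (0, 6, 2)ᵀ
v_3 = (1, 0, 0)ᵀ

Let N = A − (4)·I. We want v_3 with N^3 v_3 = 0 but N^2 v_3 ≠ 0; then v_{j-1} := N · v_j for j = 3, …, 2.

Pick v_3 = (1, 0, 0)ᵀ.
Then v_2 = N · v_3 = (0, 6, 2)ᵀ.
Then v_1 = N · v_2 = (-2, 4, 0)ᵀ.

Sanity check: (A − (4)·I) v_1 = (0, 0, 0)ᵀ = 0. ✓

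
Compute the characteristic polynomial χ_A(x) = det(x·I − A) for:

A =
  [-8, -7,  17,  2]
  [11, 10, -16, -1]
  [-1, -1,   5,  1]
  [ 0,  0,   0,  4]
x^4 - 11*x^3 + 36*x^2 - 16*x - 64

Expanding det(x·I − A) (e.g. by cofactor expansion or by noting that A is similar to its Jordan form J, which has the same characteristic polynomial as A) gives
  χ_A(x) = x^4 - 11*x^3 + 36*x^2 - 16*x - 64
which factors as (x - 4)^3*(x + 1). The eigenvalues (with algebraic multiplicities) are λ = -1 with multiplicity 1, λ = 4 with multiplicity 3.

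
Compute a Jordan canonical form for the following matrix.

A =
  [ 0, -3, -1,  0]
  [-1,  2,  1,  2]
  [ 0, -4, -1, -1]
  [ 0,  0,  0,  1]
J_1(-1) ⊕ J_3(1)

The characteristic polynomial is
  det(x·I − A) = x^4 - 2*x^3 + 2*x - 1 = (x - 1)^3*(x + 1)

Eigenvalues and multiplicities (the geometric multiplicity of λ is n − rank(A − λI), which equals the number of Jordan blocks for λ):
  λ = -1: algebraic multiplicity = 1, geometric multiplicity = 1
  λ = 1: algebraic multiplicity = 3, geometric multiplicity = 1

Determining the block sizes for each eigenvalue:
  λ = -1: one block (gm = 1), so the single block has size am = 1 → block sizes [1]
  λ = 1: one block (gm = 1), so the single block has size am = 3 → block sizes [3]

Assembling the blocks gives a Jordan form
J =
  [-1, 0, 0, 0]
  [ 0, 1, 1, 0]
  [ 0, 0, 1, 1]
  [ 0, 0, 0, 1]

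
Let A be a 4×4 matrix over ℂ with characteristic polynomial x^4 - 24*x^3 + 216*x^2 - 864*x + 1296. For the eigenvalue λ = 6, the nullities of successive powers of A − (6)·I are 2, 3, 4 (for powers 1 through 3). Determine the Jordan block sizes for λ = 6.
Block sizes for λ = 6: [3, 1]

From the dimensions of kernels of powers, the number of Jordan blocks of size at least j is d_j − d_{j−1} where d_j = dim ker(N^j) (with d_0 = 0). Computing the differences gives [2, 1, 1].
The number of blocks of size exactly k is (#blocks of size ≥ k) − (#blocks of size ≥ k + 1), so the partition is: 1 block(s) of size 1, 1 block(s) of size 3.
In nonincreasing order the block sizes are [3, 1].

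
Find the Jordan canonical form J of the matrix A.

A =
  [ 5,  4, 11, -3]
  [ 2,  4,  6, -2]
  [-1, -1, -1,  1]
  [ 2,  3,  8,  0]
J_2(2) ⊕ J_2(2)

The characteristic polynomial is
  det(x·I − A) = x^4 - 8*x^3 + 24*x^2 - 32*x + 16 = (x - 2)^4

Eigenvalues and multiplicities (the geometric multiplicity of λ is n − rank(A − λI), which equals the number of Jordan blocks for λ):
  λ = 2: algebraic multiplicity = 4, geometric multiplicity = 2

Determining the block sizes for each eigenvalue:
  λ = 2: with am = 4 and gm = 2, the partition is not yet determined (e.g. several partitions of 4 into 2 parts exist). Let N = A − (2)·I. Computing rank(N^1) = 2, rank(N^2) = 0; the number of blocks of size ≥ j is rank(N^{j−1}) − rank(N^j), giving [2, 2]. So we have 2 block(s) of size 2 → block sizes [2, 2]

Assembling the blocks gives a Jordan form
J =
  [2, 1, 0, 0]
  [0, 2, 0, 0]
  [0, 0, 2, 1]
  [0, 0, 0, 2]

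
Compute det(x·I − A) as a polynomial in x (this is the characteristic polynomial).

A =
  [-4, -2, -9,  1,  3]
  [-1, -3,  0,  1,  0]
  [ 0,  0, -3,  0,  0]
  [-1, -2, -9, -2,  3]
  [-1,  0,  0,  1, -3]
x^5 + 15*x^4 + 90*x^3 + 270*x^2 + 405*x + 243

Expanding det(x·I − A) (e.g. by cofactor expansion or by noting that A is similar to its Jordan form J, which has the same characteristic polynomial as A) gives
  χ_A(x) = x^5 + 15*x^4 + 90*x^3 + 270*x^2 + 405*x + 243
which factors as (x + 3)^5. The eigenvalues (with algebraic multiplicities) are λ = -3 with multiplicity 5.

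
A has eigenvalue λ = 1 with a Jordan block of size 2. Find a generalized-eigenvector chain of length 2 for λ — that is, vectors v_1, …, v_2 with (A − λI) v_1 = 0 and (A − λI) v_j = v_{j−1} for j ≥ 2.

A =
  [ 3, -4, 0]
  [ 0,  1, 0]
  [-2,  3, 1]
A Jordan chain for λ = 1 of length 2:
v_1 = (0, 0, -1)ᵀ
v_2 = (2, 1, 0)ᵀ

Let N = A − (1)·I. We want v_2 with N^2 v_2 = 0 but N^1 v_2 ≠ 0; then v_{j-1} := N · v_j for j = 2, …, 2.

Pick v_2 = (2, 1, 0)ᵀ.
Then v_1 = N · v_2 = (0, 0, -1)ᵀ.

Sanity check: (A − (1)·I) v_1 = (0, 0, 0)ᵀ = 0. ✓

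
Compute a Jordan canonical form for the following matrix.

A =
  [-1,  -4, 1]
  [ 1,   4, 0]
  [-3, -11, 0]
J_3(1)

The characteristic polynomial is
  det(x·I − A) = x^3 - 3*x^2 + 3*x - 1 = (x - 1)^3

Eigenvalues and multiplicities (the geometric multiplicity of λ is n − rank(A − λI), which equals the number of Jordan blocks for λ):
  λ = 1: algebraic multiplicity = 3, geometric multiplicity = 1

Determining the block sizes for each eigenvalue:
  λ = 1: one block (gm = 1), so the single block has size am = 3 → block sizes [3]

Assembling the blocks gives a Jordan form
J =
  [1, 1, 0]
  [0, 1, 1]
  [0, 0, 1]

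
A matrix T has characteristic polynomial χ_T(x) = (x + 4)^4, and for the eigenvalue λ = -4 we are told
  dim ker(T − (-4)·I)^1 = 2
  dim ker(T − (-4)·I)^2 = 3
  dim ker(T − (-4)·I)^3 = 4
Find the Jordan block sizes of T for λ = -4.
Block sizes for λ = -4: [3, 1]

From the dimensions of kernels of powers, the number of Jordan blocks of size at least j is d_j − d_{j−1} where d_j = dim ker(N^j) (with d_0 = 0). Computing the differences gives [2, 1, 1].
The number of blocks of size exactly k is (#blocks of size ≥ k) − (#blocks of size ≥ k + 1), so the partition is: 1 block(s) of size 1, 1 block(s) of size 3.
In nonincreasing order the block sizes are [3, 1].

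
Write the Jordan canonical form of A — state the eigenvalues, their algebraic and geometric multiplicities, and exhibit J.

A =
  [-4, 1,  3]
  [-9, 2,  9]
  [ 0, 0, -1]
J_2(-1) ⊕ J_1(-1)

The characteristic polynomial is
  det(x·I − A) = x^3 + 3*x^2 + 3*x + 1 = (x + 1)^3

Eigenvalues and multiplicities (the geometric multiplicity of λ is n − rank(A − λI), which equals the number of Jordan blocks for λ):
  λ = -1: algebraic multiplicity = 3, geometric multiplicity = 2

Determining the block sizes for each eigenvalue:
  λ = -1: 2 blocks summing to 3 forces exactly one block of size 2 and the rest size 1 → block sizes [2, 1]

Assembling the blocks gives a Jordan form
J =
  [-1,  1,  0]
  [ 0, -1,  0]
  [ 0,  0, -1]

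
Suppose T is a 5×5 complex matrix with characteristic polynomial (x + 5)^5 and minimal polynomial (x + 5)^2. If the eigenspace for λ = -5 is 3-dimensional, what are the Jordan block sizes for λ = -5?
Block sizes for λ = -5: [2, 2, 1]

Step 1 — from the characteristic polynomial, algebraic multiplicity of λ = -5 is 5. From dim ker(T − (-5)·I) = 3, there are exactly 3 Jordan blocks for λ = -5.
Step 2 — from the minimal polynomial, the factor (x + 5)^2 tells us the largest block for λ = -5 has size 2.
Step 3 — with total size 5, 3 blocks, and largest block 2, the block sizes (in nonincreasing order) are [2, 2, 1].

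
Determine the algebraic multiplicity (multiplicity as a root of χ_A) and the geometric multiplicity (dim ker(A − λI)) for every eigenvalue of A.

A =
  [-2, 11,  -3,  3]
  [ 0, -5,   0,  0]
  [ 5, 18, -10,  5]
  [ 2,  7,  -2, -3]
λ = -5: alg = 4, geom = 2

Step 1 — factor the characteristic polynomial to read off the algebraic multiplicities:
  χ_A(x) = (x + 5)^4

Step 2 — compute geometric multiplicities via the rank-nullity identity g(λ) = n − rank(A − λI):
  rank(A − (-5)·I) = 2, so dim ker(A − (-5)·I) = n − 2 = 2

Summary:
  λ = -5: algebraic multiplicity = 4, geometric multiplicity = 2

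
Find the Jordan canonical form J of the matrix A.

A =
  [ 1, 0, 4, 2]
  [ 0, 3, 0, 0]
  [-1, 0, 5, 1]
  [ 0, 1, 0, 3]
J_3(3) ⊕ J_1(3)

The characteristic polynomial is
  det(x·I − A) = x^4 - 12*x^3 + 54*x^2 - 108*x + 81 = (x - 3)^4

Eigenvalues and multiplicities (the geometric multiplicity of λ is n − rank(A − λI), which equals the number of Jordan blocks for λ):
  λ = 3: algebraic multiplicity = 4, geometric multiplicity = 2

Determining the block sizes for each eigenvalue:
  λ = 3: with am = 4 and gm = 2, the partition is not yet determined (e.g. several partitions of 4 into 2 parts exist). Let N = A − (3)·I. Computing rank(N^1) = 2, rank(N^2) = 1, rank(N^3) = 0; the number of blocks of size ≥ j is rank(N^{j−1}) − rank(N^j), giving [2, 1, 1]. So we have 1 block(s) of size 3, 1 block(s) of size 1 → block sizes [3, 1]

Assembling the blocks gives a Jordan form
J =
  [3, 1, 0, 0]
  [0, 3, 1, 0]
  [0, 0, 3, 0]
  [0, 0, 0, 3]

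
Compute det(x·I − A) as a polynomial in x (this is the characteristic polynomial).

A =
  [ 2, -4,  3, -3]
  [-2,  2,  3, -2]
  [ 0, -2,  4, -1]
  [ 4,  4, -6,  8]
x^4 - 16*x^3 + 96*x^2 - 256*x + 256

Expanding det(x·I − A) (e.g. by cofactor expansion or by noting that A is similar to its Jordan form J, which has the same characteristic polynomial as A) gives
  χ_A(x) = x^4 - 16*x^3 + 96*x^2 - 256*x + 256
which factors as (x - 4)^4. The eigenvalues (with algebraic multiplicities) are λ = 4 with multiplicity 4.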